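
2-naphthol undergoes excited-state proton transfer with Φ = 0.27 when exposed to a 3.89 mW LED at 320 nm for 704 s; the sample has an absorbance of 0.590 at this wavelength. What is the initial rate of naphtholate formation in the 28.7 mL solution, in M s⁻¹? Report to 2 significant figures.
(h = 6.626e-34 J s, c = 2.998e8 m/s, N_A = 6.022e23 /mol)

7.3e-8 M s⁻¹

Photon energy at 320 nm: hc/λ = (6.626e-34)(2.998e8)/(320e-9) = 6.208e-19 J.
Energy delivered: (3.89 mW)(704 s) = 2.739 J.
Photons incident: 2.739 / 6.208e-19 = 4.412e18, i.e. 4.412e18/6.022e23 = 7.326e-6 mol.
Fraction absorbed: 1 − 10^(−0.590) = 0.7430.
Photons absorbed: 0.7430 × 7.326e-6 = 5.443e-6 mol.
Product formed: 0.27 × 5.443e-6 = 1.470e-6 mol.
Rate: 1.470e-6 mol / (704 s × 0.0287 L) = 7.3e-8 M s⁻¹.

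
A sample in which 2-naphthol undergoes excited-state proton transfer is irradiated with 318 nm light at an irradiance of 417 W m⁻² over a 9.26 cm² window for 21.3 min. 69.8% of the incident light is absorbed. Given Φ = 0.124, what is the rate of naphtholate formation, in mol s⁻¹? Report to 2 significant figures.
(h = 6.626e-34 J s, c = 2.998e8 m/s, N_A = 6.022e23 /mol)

8.9e-8 mol s⁻¹

Photon energy at 318 nm: hc/λ = (6.626e-34)(2.998e8)/(318e-9) = 6.247e-19 J.
Energy delivered: (417 W m⁻²)(9.26e-4 m²)(1278 s) = 493.5 J.
Photons incident: 493.5 / 6.247e-19 = 7.900e20, i.e. 7.900e20/6.022e23 = 0.001312 mol.
Photons absorbed: 0.698 × 0.001312 = 9.158e-4 mol.
Product formed: 0.124 × 9.158e-4 = 1.136e-4 mol.
Rate: 1.136e-4 / 1278 s = 8.9e-8 mol s⁻¹.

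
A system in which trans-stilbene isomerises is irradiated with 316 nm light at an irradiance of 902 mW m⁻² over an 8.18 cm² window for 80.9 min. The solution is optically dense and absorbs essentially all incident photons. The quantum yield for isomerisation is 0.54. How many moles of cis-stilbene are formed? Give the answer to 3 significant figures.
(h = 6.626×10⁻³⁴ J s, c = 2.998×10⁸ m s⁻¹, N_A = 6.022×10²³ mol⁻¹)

Photon energy at 316 nm: hc/λ = (6.626×10⁻³⁴)(2.998×10⁸)/(316×10⁻⁹) = 6.286×10⁻¹⁹ J.
Energy delivered: (902 mW m⁻²)(8.18×10⁻⁴ m²)(4854 s) = 3.581 J.
Photons incident: 3.581 / 6.286×10⁻¹⁹ = 5.697×10¹⁸, i.e. 5.697×10¹⁸/6.022×10²³ = 9.460×10⁻⁶ mol.
Product: Φ × n_abs = 0.54 × 9.460×10⁻⁶ = 5.108×10⁻⁶ mol.

5.11×10⁻⁶ mol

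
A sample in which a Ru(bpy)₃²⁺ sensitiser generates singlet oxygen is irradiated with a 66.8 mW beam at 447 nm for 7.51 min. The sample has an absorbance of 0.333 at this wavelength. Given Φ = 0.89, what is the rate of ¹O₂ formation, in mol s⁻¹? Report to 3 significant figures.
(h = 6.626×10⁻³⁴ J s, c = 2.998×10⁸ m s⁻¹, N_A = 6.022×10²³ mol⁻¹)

Photon energy at 447 nm: hc/λ = (6.626×10⁻³⁴)(2.998×10⁸)/(447×10⁻⁹) = 4.444×10⁻¹⁹ J.
Energy delivered: (66.8 mW)(450.6 s) = 30.10 J.
Photons incident: 30.10 / 4.444×10⁻¹⁹ = 6.773×10¹⁹, i.e. 6.773×10¹⁹/6.022×10²³ = 1.125×10⁻⁴ mol.
Fraction absorbed: 1 − 10^(−0.333) = 0.5355.
Photons absorbed: 0.5355 × 1.125×10⁻⁴ = 6.024×10⁻⁵ mol.
Product formed: 0.89 × 6.024×10⁻⁵ = 5.361×10⁻⁵ mol.
Rate: 5.361×10⁻⁵ / 450.6 s = 1.19×10⁻⁷ mol s⁻¹.

1.19×10⁻⁷ mol s⁻¹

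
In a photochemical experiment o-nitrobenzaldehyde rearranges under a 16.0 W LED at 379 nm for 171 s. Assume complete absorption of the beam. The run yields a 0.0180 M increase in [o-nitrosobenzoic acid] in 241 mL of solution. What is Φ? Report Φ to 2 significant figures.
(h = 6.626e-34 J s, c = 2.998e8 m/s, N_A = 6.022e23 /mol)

Product: (0.0180 M)(0.241 L) = 0.004338 mol.
Photon energy at 379 nm: hc/λ = (6.626e-34)(2.998e8)/(379e-9) = 5.241e-19 J.
Energy delivered: (16.0 W)(171 s) = 2736 J.
Photons incident: 2736 / 5.241e-19 = 5.220e21, i.e. 5.220e21/6.022e23 = 0.008668 mol.
Φ = 0.004338 mol / 0.008668 mol photons = 0.50.

Φ = 0.50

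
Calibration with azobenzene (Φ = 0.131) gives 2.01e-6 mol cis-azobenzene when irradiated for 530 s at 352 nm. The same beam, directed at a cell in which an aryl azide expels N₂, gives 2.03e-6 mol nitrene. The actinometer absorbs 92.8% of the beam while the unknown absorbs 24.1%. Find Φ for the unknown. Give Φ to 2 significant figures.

Φ = 0.51

Photons absorbed by the actinometer: 2.01e-6 / 0.131 = 1.534e-5 mol.
Incident flux: 1.534e-5 / 0.928 = 1.653e-5 einstein.
Absorbed by unknown: 0.241 × 1.653e-5 = 3.984e-6 mol.
Φ(unknown) = 2.03e-6 / 3.984e-6 = 0.51.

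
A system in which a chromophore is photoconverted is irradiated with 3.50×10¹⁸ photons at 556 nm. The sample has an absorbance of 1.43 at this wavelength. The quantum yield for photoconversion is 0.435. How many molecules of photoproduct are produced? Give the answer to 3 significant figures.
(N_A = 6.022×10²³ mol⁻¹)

Moles of photons: 3.50×10¹⁸ / 6.022×10²³ = 5.812×10⁻⁶ mol.
Fraction absorbed: 1 − 10^(−1.43) = 0.9628.
Photons absorbed: 0.9628 × 5.812×10⁻⁶ = 5.596×10⁻⁶ mol.
Product: Φ × n_abs = 0.435 × 5.596×10⁻⁶ = 2.434×10⁻⁶ mol.
As a count: 2.434×10⁻⁶ × 6.022×10²³ = 1.47×10¹⁸.

1.47×10¹⁸ molecules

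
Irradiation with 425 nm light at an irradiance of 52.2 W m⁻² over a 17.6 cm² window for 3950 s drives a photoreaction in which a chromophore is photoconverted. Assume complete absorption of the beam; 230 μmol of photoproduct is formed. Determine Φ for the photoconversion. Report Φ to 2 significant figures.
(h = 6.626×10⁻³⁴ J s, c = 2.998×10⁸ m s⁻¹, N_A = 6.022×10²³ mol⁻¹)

Product: 230 μmol = 2.30×10⁻⁴ mol.
Photon energy at 425 nm: hc/λ = (6.626×10⁻³⁴)(2.998×10⁸)/(425×10⁻⁹) = 4.674×10⁻¹⁹ J.
Energy delivered: (52.2 W m⁻²)(17.6×10⁻⁴ m²)(3950 s) = 362.9 J.
Photons incident: 362.9 / 4.674×10⁻¹⁹ = 7.764×10²⁰, i.e. 7.764×10²⁰/6.022×10²³ = 0.001289 mol.
Φ = 2.30×10⁻⁴ mol / 0.001289 mol photons = 0.18.

Φ = 0.18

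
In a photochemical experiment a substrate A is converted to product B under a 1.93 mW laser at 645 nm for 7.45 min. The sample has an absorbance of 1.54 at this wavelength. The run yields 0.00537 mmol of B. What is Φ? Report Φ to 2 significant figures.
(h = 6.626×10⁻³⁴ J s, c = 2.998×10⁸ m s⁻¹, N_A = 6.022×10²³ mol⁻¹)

Φ = 1.2

Product: 0.00537 mmol = 5.37×10⁻⁶ mol.
Photon energy at 645 nm: hc/λ = (6.626×10⁻³⁴)(2.998×10⁸)/(645×10⁻⁹) = 3.080×10⁻¹⁹ J.
Energy delivered: (1.93 mW)(447 s) = 0.8627 J.
Photons incident: 0.8627 / 3.080×10⁻¹⁹ = 2.801×10¹⁸, i.e. 2.801×10¹⁸/6.022×10²³ = 4.651×10⁻⁶ mol.
Fraction absorbed: 1 − 10^(−1.54) = 0.9712.
Photons absorbed: 0.9712 × 4.651×10⁻⁶ = 4.517×10⁻⁶ mol.
Φ = 5.37×10⁻⁶ mol / 4.517×10⁻⁶ mol photons = 1.2.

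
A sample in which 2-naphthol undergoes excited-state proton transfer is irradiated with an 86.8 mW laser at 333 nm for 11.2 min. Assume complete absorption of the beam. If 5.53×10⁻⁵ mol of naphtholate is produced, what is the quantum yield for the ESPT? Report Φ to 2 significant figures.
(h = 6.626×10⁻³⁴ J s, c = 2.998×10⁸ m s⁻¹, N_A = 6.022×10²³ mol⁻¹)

Photon energy at 333 nm: hc/λ = (6.626×10⁻³⁴)(2.998×10⁸)/(333×10⁻⁹) = 5.965×10⁻¹⁹ J.
Energy delivered: (86.8 mW)(672 s) = 58.33 J.
Photons incident: 58.33 / 5.965×10⁻¹⁹ = 9.779×10¹⁹, i.e. 9.779×10¹⁹/6.022×10²³ = 1.624×10⁻⁴ mol.
Φ = 5.53×10⁻⁵ mol / 1.624×10⁻⁴ mol photons = 0.34.

Φ = 0.34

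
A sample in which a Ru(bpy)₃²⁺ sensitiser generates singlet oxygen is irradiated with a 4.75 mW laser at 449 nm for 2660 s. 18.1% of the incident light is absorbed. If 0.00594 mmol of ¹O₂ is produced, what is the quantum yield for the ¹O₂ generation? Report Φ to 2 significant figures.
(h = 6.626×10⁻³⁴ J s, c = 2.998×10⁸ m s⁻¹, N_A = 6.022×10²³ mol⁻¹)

Product: 0.00594 mmol = 5.94×10⁻⁶ mol.
Photon energy at 449 nm: hc/λ = (6.626×10⁻³⁴)(2.998×10⁸)/(449×10⁻⁹) = 4.424×10⁻¹⁹ J.
Energy delivered: (4.75 mW)(2660 s) = 12.64 J.
Photons incident: 12.64 / 4.424×10⁻¹⁹ = 2.857×10¹⁹, i.e. 2.857×10¹⁹/6.022×10²³ = 4.744×10⁻⁵ mol.
Photons absorbed: 0.181 × 4.744×10⁻⁵ = 8.587×10⁻⁶ mol.
Φ = 5.94×10⁻⁶ mol / 8.587×10⁻⁶ mol photons = 0.69.

Φ = 0.69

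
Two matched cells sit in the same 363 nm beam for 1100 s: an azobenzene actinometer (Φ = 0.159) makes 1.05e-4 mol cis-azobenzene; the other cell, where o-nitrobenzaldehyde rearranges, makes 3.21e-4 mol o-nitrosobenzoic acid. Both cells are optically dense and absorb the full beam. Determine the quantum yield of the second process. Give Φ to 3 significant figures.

Φ = 0.486

Photons absorbed by the actinometer: 1.05e-4 / 0.159 = 6.604e-4 mol.
Φ(unknown) = 3.21e-4 / 6.604e-4 = 0.486.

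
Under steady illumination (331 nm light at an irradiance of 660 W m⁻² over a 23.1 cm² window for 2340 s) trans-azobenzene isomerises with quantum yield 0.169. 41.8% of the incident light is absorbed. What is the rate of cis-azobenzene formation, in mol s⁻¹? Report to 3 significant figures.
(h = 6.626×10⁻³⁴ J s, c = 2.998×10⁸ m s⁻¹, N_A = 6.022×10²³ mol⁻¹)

Photon energy at 331 nm: hc/λ = (6.626×10⁻³⁴)(2.998×10⁸)/(331×10⁻⁹) = 6.001×10⁻¹⁹ J.
Energy delivered: (660 W m⁻²)(23.1×10⁻⁴ m²)(2340 s) = 3568 J.
Photons incident: 3568 / 6.001×10⁻¹⁹ = 5.946×10²¹, i.e. 5.946×10²¹/6.022×10²³ = 0.009874 mol.
Photons absorbed: 0.418 × 0.009874 = 0.004127 mol.
Product formed: 0.169 × 0.004127 = 6.975×10⁻⁴ mol.
Rate: 6.975×10⁻⁴ / 2340 s = 2.98×10⁻⁷ mol s⁻¹.

2.98×10⁻⁷ mol s⁻¹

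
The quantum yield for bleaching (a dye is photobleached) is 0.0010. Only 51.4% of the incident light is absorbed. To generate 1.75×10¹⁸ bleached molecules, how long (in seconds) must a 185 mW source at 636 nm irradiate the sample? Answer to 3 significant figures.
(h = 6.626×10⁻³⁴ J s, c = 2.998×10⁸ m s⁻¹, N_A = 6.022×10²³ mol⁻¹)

Product: 1.75×10¹⁸ / 6.022×10²³ = 2.906×10⁻⁶ mol.
Photons that must be absorbed: 2.906×10⁻⁶ / 0.0010 = 0.002906 mol.
Incident photons needed: 0.002906 / 0.514 = 0.005654 mol.
Photon energy: hc/λ = 3.123×10⁻¹⁹ J; per mole, 1.881×10⁵ J mol⁻¹.
Energy required: 0.005654 × 1.881×10⁵ = 1064 J.
Time: 1064 J / 0.185 W = 5750 s.

t ≈ 5750 s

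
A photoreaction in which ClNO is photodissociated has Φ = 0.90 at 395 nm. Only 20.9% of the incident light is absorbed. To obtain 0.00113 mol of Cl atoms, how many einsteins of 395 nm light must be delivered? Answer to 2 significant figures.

0.0060 einstein

Photons that must be absorbed: 0.00113 / 0.90 = 0.001256 mol.
Incident photons needed: 0.001256 / 0.209 = 0.006010 mol.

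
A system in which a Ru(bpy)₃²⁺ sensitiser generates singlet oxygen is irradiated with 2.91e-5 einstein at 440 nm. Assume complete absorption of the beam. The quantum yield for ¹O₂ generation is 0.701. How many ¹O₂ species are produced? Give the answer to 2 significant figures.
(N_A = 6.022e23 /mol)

Product: Φ × n_abs = 0.701 × 2.91e-5 = 2.040e-5 mol.
As a count: 2.040e-5 × 6.022e23 = 1.2e19.

1.2e19 species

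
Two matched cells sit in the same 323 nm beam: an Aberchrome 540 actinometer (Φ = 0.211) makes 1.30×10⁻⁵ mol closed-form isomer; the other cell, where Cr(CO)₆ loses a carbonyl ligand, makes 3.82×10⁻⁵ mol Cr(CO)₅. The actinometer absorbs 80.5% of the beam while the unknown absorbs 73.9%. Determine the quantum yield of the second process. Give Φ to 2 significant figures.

Photons absorbed by the actinometer: 1.30×10⁻⁵ / 0.211 = 6.161×10⁻⁵ mol.
Incident flux: 6.161×10⁻⁵ / 0.805 = 7.653×10⁻⁵ einstein.
Absorbed by unknown: 0.739 × 7.653×10⁻⁵ = 5.656×10⁻⁵ mol.
Φ(unknown) = 3.82×10⁻⁵ / 5.656×10⁻⁵ = 0.68.

Φ = 0.68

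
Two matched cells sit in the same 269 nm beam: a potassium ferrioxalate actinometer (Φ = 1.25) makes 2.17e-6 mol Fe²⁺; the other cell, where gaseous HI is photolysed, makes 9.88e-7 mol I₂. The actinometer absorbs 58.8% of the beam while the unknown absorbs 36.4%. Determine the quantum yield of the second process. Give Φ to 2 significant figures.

Photons absorbed by the actinometer: 2.17e-6 / 1.25 = 1.736e-6 mol.
Incident flux: 1.736e-6 / 0.588 = 2.952e-6 einstein.
Absorbed by unknown: 0.364 × 2.952e-6 = 1.075e-6 mol.
Φ(unknown) = 9.88e-7 / 1.075e-6 = 0.92.

Φ = 0.92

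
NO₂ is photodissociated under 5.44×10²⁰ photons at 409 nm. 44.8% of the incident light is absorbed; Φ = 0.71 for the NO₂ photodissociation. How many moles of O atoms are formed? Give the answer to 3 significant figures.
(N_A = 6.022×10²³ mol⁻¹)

Moles of photons: 5.44×10²⁰ / 6.022×10²³ = 9.034×10⁻⁴ mol.
Photons absorbed: 0.448 × 9.034×10⁻⁴ = 4.047×10⁻⁴ mol.
Product: Φ × n_abs = 0.71 × 4.047×10⁻⁴ = 2.873×10⁻⁴ mol.

2.87×10⁻⁴ mol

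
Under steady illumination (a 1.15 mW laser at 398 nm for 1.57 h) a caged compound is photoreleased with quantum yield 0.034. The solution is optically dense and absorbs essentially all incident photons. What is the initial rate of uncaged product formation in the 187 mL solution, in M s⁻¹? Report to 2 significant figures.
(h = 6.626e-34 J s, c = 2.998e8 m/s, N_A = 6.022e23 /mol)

Photon energy at 398 nm: hc/λ = (6.626e-34)(2.998e8)/(398e-9) = 4.991e-19 J.
Energy delivered: (1.15 mW)(5652 s) = 6.500 J.
Photons incident: 6.500 / 4.991e-19 = 1.302e19, i.e. 1.302e19/6.022e23 = 2.162e-5 mol.
Product formed: 0.034 × 2.162e-5 = 7.351e-7 mol.
Rate: 7.351e-7 mol / (5652 s × 0.187 L) = 7.0e-10 M s⁻¹.

7.0e-10 M s⁻¹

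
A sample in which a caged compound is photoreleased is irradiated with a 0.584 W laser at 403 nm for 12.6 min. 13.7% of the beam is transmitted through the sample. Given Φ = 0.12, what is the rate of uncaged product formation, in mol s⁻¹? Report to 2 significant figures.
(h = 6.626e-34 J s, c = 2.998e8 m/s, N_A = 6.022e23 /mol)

2.0e-7 mol s⁻¹

Photon energy at 403 nm: hc/λ = (6.626e-34)(2.998e8)/(403e-9) = 4.929e-19 J.
Energy delivered: (0.584 W)(756 s) = 441.5 J.
Photons incident: 441.5 / 4.929e-19 = 8.957e20, i.e. 8.957e20/6.022e23 = 0.001487 mol.
Fraction absorbed: 1 − 13.7/100 = 0.8630.
Photons absorbed: 0.8630 × 0.001487 = 0.001283 mol.
Product formed: 0.12 × 0.001283 = 1.540e-4 mol.
Rate: 1.540e-4 / 756 s = 2.0e-7 mol s⁻¹.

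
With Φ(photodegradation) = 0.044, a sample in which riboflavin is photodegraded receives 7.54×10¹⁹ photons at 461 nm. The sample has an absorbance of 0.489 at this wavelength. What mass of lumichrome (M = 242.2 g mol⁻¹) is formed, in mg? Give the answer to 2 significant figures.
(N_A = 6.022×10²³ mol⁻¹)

Moles of photons: 7.54×10¹⁹ / 6.022×10²³ = 1.252×10⁻⁴ mol.
Fraction absorbed: 1 − 10^(−0.489) = 0.6757.
Photons absorbed: 0.6757 × 1.252×10⁻⁴ = 8.460×10⁻⁵ mol.
Product: Φ × n_abs = 0.044 × 8.460×10⁻⁵ = 3.722×10⁻⁶ mol.
Mass: 3.722×10⁻⁶ × 242.2 = 9.015×10⁻⁴ g = 0.90 mg.

0.90 mg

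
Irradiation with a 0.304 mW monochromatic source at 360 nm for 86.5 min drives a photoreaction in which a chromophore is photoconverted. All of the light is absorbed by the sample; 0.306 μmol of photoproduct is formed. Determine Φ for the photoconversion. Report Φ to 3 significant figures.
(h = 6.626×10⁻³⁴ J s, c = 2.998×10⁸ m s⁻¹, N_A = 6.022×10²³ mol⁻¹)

Φ = 0.0644

Product: 0.306 μmol = 3.06×10⁻⁷ mol.
Photon energy at 360 nm: hc/λ = (6.626×10⁻³⁴)(2.998×10⁸)/(360×10⁻⁹) = 5.518×10⁻¹⁹ J.
Energy delivered: (0.304 mW)(5190 s) = 1.578 J.
Photons incident: 1.578 / 5.518×10⁻¹⁹ = 2.860×10¹⁸, i.e. 2.860×10¹⁸/6.022×10²³ = 4.749×10⁻⁶ mol.
Φ = 3.06×10⁻⁷ mol / 4.749×10⁻⁶ mol photons = 0.0644.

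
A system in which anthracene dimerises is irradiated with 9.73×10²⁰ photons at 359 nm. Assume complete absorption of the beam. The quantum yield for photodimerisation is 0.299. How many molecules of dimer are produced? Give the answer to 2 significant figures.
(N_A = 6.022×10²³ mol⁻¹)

2.9×10²⁰ molecules

Moles of photons: 9.73×10²⁰ / 6.022×10²³ = 0.001616 mol.
Product: Φ × n_abs = 0.299 × 0.001616 = 4.832×10⁻⁴ mol.
As a count: 4.832×10⁻⁴ × 6.022×10²³ = 2.9×10²⁰.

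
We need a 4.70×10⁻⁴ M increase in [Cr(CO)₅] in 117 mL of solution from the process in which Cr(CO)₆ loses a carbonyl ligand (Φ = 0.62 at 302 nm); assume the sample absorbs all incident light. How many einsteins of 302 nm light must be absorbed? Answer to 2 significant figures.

Product: (4.70×10⁻⁴ M)(0.117 L) = 5.499×10⁻⁵ mol.
Photons that must be absorbed: 5.499×10⁻⁵ / 0.62 = 8.869×10⁻⁵ mol.

8.9×10⁻⁵ einstein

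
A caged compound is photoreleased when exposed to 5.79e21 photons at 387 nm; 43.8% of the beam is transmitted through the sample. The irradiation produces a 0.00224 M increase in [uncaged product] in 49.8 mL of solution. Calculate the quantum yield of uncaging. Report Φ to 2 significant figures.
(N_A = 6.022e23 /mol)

Φ = 0.021

Product: (0.00224 M)(0.0498 L) = 1.116e-4 mol.
Moles of photons: 5.79e21 / 6.022e23 = 0.009615 mol.
Fraction absorbed: 1 − 43.8/100 = 0.5620.
Photons absorbed: 0.5620 × 0.009615 = 0.005404 mol.
Φ = 1.116e-4 mol / 0.005404 mol photons = 0.021.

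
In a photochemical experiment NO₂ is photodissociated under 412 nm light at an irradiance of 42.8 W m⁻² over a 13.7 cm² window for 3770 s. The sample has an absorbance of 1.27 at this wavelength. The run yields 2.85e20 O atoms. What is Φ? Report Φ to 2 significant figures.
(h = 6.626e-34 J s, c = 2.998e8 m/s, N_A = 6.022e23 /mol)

Φ = 0.66

Product: 2.85e20 / 6.022e23 = 4.733e-4 mol.
Photon energy at 412 nm: hc/λ = (6.626e-34)(2.998e8)/(412e-9) = 4.822e-19 J.
Energy delivered: (42.8 W m⁻²)(13.7e-4 m²)(3770 s) = 221.1 J.
Photons incident: 221.1 / 4.822e-19 = 4.585e20, i.e. 4.585e20/6.022e23 = 7.614e-4 mol.
Fraction absorbed: 1 − 10^(−1.27) = 0.9463.
Photons absorbed: 0.9463 × 7.614e-4 = 7.205e-4 mol.
Φ = 4.733e-4 mol / 7.205e-4 mol photons = 0.66.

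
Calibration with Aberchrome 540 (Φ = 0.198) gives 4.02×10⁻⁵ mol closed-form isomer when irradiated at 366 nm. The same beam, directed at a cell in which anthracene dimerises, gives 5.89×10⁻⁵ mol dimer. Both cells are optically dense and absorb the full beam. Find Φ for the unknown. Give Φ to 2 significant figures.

Φ = 0.29

Photons absorbed by the actinometer: 4.02×10⁻⁵ / 0.198 = 2.030×10⁻⁴ mol.
Φ(unknown) = 5.89×10⁻⁵ / 2.030×10⁻⁴ = 0.29.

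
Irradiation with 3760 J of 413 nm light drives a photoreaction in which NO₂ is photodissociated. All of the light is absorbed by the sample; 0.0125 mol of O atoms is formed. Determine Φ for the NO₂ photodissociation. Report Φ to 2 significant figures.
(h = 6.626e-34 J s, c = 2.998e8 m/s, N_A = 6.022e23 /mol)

Φ = 0.96

Photon energy at 413 nm: hc/λ = (6.626e-34)(2.998e8)/(413e-9) = 4.810e-19 J.
Photons incident: 3760 / 4.810e-19 = 7.817e21, i.e. 7.817e21/6.022e23 = 0.01298 mol.
Φ = 0.0125 mol / 0.01298 mol photons = 0.96.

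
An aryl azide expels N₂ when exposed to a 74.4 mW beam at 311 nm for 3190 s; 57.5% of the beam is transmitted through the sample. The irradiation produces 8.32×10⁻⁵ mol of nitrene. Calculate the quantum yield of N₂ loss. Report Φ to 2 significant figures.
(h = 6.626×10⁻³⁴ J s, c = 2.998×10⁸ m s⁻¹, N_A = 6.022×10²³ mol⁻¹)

Φ = 0.32

Photon energy at 311 nm: hc/λ = (6.626×10⁻³⁴)(2.998×10⁸)/(311×10⁻⁹) = 6.387×10⁻¹⁹ J.
Energy delivered: (74.4 mW)(3190 s) = 237.3 J.
Photons incident: 237.3 / 6.387×10⁻¹⁹ = 3.715×10²⁰, i.e. 3.715×10²⁰/6.022×10²³ = 6.169×10⁻⁴ mol.
Fraction absorbed: 1 − 57.5/100 = 0.4250.
Photons absorbed: 0.4250 × 6.169×10⁻⁴ = 2.622×10⁻⁴ mol.
Φ = 8.32×10⁻⁵ mol / 2.622×10⁻⁴ mol photons = 0.32.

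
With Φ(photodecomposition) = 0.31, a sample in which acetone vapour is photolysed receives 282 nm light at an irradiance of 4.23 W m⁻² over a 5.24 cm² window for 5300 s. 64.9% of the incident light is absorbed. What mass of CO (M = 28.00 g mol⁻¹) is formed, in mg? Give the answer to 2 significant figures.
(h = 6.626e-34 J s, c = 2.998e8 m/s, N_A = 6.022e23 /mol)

Photon energy at 282 nm: hc/λ = (6.626e-34)(2.998e8)/(282e-9) = 7.044e-19 J.
Energy delivered: (4.23 W m⁻²)(5.24e-4 m²)(5300 s) = 11.75 J.
Photons incident: 11.75 / 7.044e-19 = 1.668e19, i.e. 1.668e19/6.022e23 = 2.770e-5 mol.
Photons absorbed: 0.649 × 2.770e-5 = 1.798e-5 mol.
Product: Φ × n_abs = 0.31 × 1.798e-5 = 5.574e-6 mol.
Mass: 5.574e-6 × 28.00 = 1.561e-4 g = 0.16 mg.

0.16 mg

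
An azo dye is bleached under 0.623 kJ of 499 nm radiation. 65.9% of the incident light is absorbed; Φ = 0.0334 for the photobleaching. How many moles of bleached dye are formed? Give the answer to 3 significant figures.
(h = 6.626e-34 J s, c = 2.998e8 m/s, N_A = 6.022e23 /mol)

5.72e-5 mol

Photon energy at 499 nm: hc/λ = (6.626e-34)(2.998e8)/(499e-9) = 3.981e-19 J.
Incident energy: 0.623 kJ = 623 J.
Photons incident: 623 / 3.981e-19 = 1.565e21, i.e. 1.565e21/6.022e23 = 0.002599 mol.
Photons absorbed: 0.659 × 0.002599 = 0.001713 mol.
Product: Φ × n_abs = 0.0334 × 0.001713 = 5.721e-5 mol.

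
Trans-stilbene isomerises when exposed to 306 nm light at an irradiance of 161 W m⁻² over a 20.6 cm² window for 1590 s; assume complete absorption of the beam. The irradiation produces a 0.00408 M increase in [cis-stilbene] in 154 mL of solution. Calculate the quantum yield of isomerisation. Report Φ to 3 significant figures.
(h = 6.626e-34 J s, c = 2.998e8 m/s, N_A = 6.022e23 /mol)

Product: (0.00408 M)(0.154 L) = 6.283e-4 mol.
Photon energy at 306 nm: hc/λ = (6.626e-34)(2.998e8)/(306e-9) = 6.492e-19 J.
Energy delivered: (161 W m⁻²)(20.6e-4 m²)(1590 s) = 527.3 J.
Photons incident: 527.3 / 6.492e-19 = 8.122e20, i.e. 8.122e20/6.022e23 = 0.001349 mol.
Φ = 6.283e-4 mol / 0.001349 mol photons = 0.466.

Φ = 0.466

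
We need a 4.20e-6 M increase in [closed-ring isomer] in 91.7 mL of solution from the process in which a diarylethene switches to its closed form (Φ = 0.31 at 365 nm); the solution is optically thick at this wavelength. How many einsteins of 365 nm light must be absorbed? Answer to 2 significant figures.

Product: (4.20e-6 M)(0.0917 L) = 3.851e-7 mol.
Photons that must be absorbed: 3.851e-7 / 0.31 = 1.242e-6 mol.

1.2e-6 einstein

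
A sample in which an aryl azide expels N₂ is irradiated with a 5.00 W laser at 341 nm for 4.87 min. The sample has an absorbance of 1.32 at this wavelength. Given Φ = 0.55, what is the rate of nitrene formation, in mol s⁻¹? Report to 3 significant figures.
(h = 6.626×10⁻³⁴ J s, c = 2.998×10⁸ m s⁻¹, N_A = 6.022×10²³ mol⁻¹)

7.46×10⁻⁶ mol s⁻¹

Photon energy at 341 nm: hc/λ = (6.626×10⁻³⁴)(2.998×10⁸)/(341×10⁻⁹) = 5.825×10⁻¹⁹ J.
Energy delivered: (5.00 W)(292.2 s) = 1461 J.
Photons incident: 1461 / 5.825×10⁻¹⁹ = 2.508×10²¹, i.e. 2.508×10²¹/6.022×10²³ = 0.004165 mol.
Fraction absorbed: 1 − 10^(−1.32) = 0.9521.
Photons absorbed: 0.9521 × 0.004165 = 0.003965 mol.
Product formed: 0.55 × 0.003965 = 0.002181 mol.
Rate: 0.002181 / 292.2 s = 7.46×10⁻⁶ mol s⁻¹.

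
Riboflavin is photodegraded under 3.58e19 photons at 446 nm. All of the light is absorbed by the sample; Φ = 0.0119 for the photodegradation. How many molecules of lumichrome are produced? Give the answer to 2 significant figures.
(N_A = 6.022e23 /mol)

Moles of photons: 3.58e19 / 6.022e23 = 5.945e-5 mol.
Product: Φ × n_abs = 0.0119 × 5.945e-5 = 7.075e-7 mol.
As a count: 7.075e-7 × 6.022e23 = 4.3e17.

4.3e17 molecules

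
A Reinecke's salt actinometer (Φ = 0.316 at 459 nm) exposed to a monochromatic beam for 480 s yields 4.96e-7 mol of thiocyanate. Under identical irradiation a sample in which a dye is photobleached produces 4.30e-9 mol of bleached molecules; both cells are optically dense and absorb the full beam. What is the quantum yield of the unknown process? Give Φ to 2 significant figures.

Photons absorbed by the actinometer: 4.96e-7 / 0.316 = 1.570e-6 mol.
Φ(unknown) = 4.30e-9 / 1.570e-6 = 0.0027.

Φ = 0.0027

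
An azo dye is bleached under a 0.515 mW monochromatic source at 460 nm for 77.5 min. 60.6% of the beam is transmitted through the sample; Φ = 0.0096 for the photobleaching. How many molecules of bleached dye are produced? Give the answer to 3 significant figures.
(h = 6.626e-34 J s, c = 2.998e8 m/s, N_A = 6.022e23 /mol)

Photon energy at 460 nm: hc/λ = (6.626e-34)(2.998e8)/(460e-9) = 4.318e-19 J.
Energy delivered: (0.515 mW)(4650 s) = 2.395 J.
Photons incident: 2.395 / 4.318e-19 = 5.547e18, i.e. 5.547e18/6.022e23 = 9.211e-6 mol.
Fraction absorbed: 1 − 60.6/100 = 0.3940.
Photons absorbed: 0.3940 × 9.211e-6 = 3.629e-6 mol.
Product: Φ × n_abs = 0.0096 × 3.629e-6 = 3.484e-8 mol.
As a count: 3.484e-8 × 6.022e23 = 2.10e16.

2.10e16 molecules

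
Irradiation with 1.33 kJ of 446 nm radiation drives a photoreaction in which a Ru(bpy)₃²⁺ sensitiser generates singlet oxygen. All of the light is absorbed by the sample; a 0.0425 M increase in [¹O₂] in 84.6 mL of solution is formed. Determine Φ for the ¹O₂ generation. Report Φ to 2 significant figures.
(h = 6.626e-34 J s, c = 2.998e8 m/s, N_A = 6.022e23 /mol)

Product: (0.0425 M)(0.0846 L) = 0.003596 mol.
Photon energy at 446 nm: hc/λ = (6.626e-34)(2.998e8)/(446e-9) = 4.454e-19 J.
Incident energy: 1.33 kJ = 1330 J.
Photons incident: 1330 / 4.454e-19 = 2.986e21, i.e. 2.986e21/6.022e23 = 0.004958 mol.
Φ = 0.003596 mol / 0.004958 mol photons = 0.73.

Φ = 0.73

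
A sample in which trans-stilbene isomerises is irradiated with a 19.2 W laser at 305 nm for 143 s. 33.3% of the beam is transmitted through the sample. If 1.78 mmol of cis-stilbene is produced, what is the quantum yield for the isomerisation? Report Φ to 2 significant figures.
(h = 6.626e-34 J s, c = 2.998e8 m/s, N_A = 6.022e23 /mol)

Product: 1.78 mmol = 0.00178 mol.
Photon energy at 305 nm: hc/λ = (6.626e-34)(2.998e8)/(305e-9) = 6.513e-19 J.
Energy delivered: (19.2 W)(143 s) = 2746 J.
Photons incident: 2746 / 6.513e-19 = 4.216e21, i.e. 4.216e21/6.022e23 = 0.007001 mol.
Fraction absorbed: 1 − 33.3/100 = 0.6670.
Photons absorbed: 0.6670 × 0.007001 = 0.004670 mol.
Φ = 0.00178 mol / 0.004670 mol photons = 0.38.

Φ = 0.38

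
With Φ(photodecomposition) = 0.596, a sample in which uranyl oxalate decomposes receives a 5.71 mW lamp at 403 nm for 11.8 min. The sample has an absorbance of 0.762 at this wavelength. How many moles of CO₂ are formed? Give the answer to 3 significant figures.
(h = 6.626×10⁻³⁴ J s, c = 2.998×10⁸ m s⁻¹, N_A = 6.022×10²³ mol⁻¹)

6.71×10⁻⁶ mol

Photon energy at 403 nm: hc/λ = (6.626×10⁻³⁴)(2.998×10⁸)/(403×10⁻⁹) = 4.929×10⁻¹⁹ J.
Energy delivered: (5.71 mW)(708 s) = 4.043 J.
Photons incident: 4.043 / 4.929×10⁻¹⁹ = 8.202×10¹⁸, i.e. 8.202×10¹⁸/6.022×10²³ = 1.362×10⁻⁵ mol.
Fraction absorbed: 1 − 10^(−0.762) = 0.8270.
Photons absorbed: 0.8270 × 1.362×10⁻⁵ = 1.126×10⁻⁵ mol.
Product: Φ × n_abs = 0.596 × 1.126×10⁻⁵ = 6.711×10⁻⁶ mol.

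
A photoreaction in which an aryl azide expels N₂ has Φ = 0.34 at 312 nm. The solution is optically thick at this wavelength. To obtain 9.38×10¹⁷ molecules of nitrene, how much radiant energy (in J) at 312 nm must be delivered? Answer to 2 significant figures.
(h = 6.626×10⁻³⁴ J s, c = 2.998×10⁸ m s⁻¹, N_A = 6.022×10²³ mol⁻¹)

Product: 9.38×10¹⁷ / 6.022×10²³ = 1.558×10⁻⁶ mol.
Photons that must be absorbed: 1.558×10⁻⁶ / 0.34 = 4.582×10⁻⁶ mol.
Photon energy: hc/λ = 6.367×10⁻¹⁹ J; per mole, 3.834×10⁵ J mol⁻¹.
Energy required: 4.582×10⁻⁶ × 3.834×10⁵ = 1.8 J.

1.8 J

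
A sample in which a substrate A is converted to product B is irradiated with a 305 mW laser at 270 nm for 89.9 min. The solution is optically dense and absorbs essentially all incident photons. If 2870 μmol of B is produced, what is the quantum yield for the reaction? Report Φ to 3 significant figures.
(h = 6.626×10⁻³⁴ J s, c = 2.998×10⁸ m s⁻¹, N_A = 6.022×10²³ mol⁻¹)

Φ = 0.773

Product: 2870 μmol = 0.00287 mol.
Photon energy at 270 nm: hc/λ = (6.626×10⁻³⁴)(2.998×10⁸)/(270×10⁻⁹) = 7.357×10⁻¹⁹ J.
Energy delivered: (305 mW)(5394 s) = 1645 J.
Photons incident: 1645 / 7.357×10⁻¹⁹ = 2.236×10²¹, i.e. 2.236×10²¹/6.022×10²³ = 0.003713 mol.
Φ = 0.00287 mol / 0.003713 mol photons = 0.773.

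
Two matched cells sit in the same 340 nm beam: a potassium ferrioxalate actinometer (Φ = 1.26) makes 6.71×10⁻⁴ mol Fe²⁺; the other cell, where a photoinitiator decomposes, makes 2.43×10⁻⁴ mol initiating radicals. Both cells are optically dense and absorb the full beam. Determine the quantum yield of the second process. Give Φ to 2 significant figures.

Photons absorbed by the actinometer: 6.71×10⁻⁴ / 1.26 = 5.325×10⁻⁴ mol.
Φ(unknown) = 2.43×10⁻⁴ / 5.325×10⁻⁴ = 0.46.

Φ = 0.46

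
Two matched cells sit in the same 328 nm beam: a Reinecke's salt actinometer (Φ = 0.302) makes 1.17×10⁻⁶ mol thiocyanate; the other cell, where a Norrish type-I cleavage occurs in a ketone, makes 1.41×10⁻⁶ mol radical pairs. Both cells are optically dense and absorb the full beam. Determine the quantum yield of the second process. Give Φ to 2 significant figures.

Photons absorbed by the actinometer: 1.17×10⁻⁶ / 0.302 = 3.874×10⁻⁶ mol.
Φ(unknown) = 1.41×10⁻⁶ / 3.874×10⁻⁶ = 0.36.

Φ = 0.36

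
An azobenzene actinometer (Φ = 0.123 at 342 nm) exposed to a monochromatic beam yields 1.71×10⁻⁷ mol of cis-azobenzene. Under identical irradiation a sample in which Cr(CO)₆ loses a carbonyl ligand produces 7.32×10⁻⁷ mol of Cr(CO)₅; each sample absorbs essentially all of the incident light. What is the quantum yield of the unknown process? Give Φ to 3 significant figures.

Photons absorbed by the actinometer: 1.71×10⁻⁷ / 0.123 = 1.390×10⁻⁶ mol.
Φ(unknown) = 7.32×10⁻⁷ / 1.390×10⁻⁶ = 0.527.

Φ = 0.527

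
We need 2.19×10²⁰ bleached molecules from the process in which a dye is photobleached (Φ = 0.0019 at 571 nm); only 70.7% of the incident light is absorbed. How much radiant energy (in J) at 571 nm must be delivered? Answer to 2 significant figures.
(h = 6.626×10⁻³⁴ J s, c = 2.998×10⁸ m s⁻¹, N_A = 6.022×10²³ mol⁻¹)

Product: 2.19×10²⁰ / 6.022×10²³ = 3.637×10⁻⁴ mol.
Photons that must be absorbed: 3.637×10⁻⁴ / 0.0019 = 0.1914 mol.
Incident photons needed: 0.1914 / 0.707 = 0.2707 mol.
Photon energy: hc/λ = 3.479×10⁻¹⁹ J; per mole, 2.095×10⁵ J mol⁻¹.
Energy required: 0.2707 × 2.095×10⁵ = 5.7×10⁴ J.

5.7×10⁴ J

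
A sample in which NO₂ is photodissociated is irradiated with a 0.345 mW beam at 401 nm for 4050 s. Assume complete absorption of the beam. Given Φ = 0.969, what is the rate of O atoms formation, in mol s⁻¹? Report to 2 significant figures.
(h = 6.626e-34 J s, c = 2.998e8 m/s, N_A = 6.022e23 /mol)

1.1e-9 mol s⁻¹

Photon energy at 401 nm: hc/λ = (6.626e-34)(2.998e8)/(401e-9) = 4.954e-19 J.
Energy delivered: (0.345 mW)(4050 s) = 1.397 J.
Photons incident: 1.397 / 4.954e-19 = 2.820e18, i.e. 2.820e18/6.022e23 = 4.683e-6 mol.
Product formed: 0.969 × 4.683e-6 = 4.538e-6 mol.
Rate: 4.538e-6 / 4050 s = 1.1e-9 mol s⁻¹.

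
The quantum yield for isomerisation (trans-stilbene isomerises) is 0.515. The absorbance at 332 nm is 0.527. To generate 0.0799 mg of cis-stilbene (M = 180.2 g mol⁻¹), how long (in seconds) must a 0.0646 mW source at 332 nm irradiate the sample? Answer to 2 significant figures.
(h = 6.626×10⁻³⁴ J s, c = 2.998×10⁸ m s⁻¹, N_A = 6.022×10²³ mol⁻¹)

t ≈ 6800 s

Product: 0.0799 mg / 180.2 g mol⁻¹ = 4.434×10⁻⁷ mol.
Photons that must be absorbed: 4.434×10⁻⁷ / 0.515 = 8.610×10⁻⁷ mol.
Fraction absorbed: 1 − 10^(−0.527) = 0.7028.
Incident photons needed: 8.610×10⁻⁷ / 0.7028 = 1.225×10⁻⁶ mol.
Photon energy: hc/λ = 5.983×10⁻¹⁹ J; per mole, 3.603×10⁵ J mol⁻¹.
Energy required: 1.225×10⁻⁶ × 3.603×10⁵ = 0.4414 J.
Time: 0.4414 J / 6.46e-05 W = 6800 s.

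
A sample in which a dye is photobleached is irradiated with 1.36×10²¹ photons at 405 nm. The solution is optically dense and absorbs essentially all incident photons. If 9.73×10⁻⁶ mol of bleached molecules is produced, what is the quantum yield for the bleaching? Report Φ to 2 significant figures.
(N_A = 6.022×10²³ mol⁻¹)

Moles of photons: 1.36×10²¹ / 6.022×10²³ = 0.002258 mol.
Φ = 9.73×10⁻⁶ mol / 0.002258 mol photons = 0.0043.

Φ = 0.0043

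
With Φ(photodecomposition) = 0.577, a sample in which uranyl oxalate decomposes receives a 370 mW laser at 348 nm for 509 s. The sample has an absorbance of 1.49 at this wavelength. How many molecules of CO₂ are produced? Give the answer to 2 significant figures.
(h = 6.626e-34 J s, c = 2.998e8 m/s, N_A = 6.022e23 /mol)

1.8e20 molecules

Photon energy at 348 nm: hc/λ = (6.626e-34)(2.998e8)/(348e-9) = 5.708e-19 J.
Energy delivered: (370 mW)(509 s) = 188.3 J.
Photons incident: 188.3 / 5.708e-19 = 3.299e20, i.e. 3.299e20/6.022e23 = 5.478e-4 mol.
Fraction absorbed: 1 − 10^(−1.49) = 0.9676.
Photons absorbed: 0.9676 × 5.478e-4 = 5.301e-4 mol.
Product: Φ × n_abs = 0.577 × 5.301e-4 = 3.059e-4 mol.
As a count: 3.059e-4 × 6.022e23 = 1.8e20.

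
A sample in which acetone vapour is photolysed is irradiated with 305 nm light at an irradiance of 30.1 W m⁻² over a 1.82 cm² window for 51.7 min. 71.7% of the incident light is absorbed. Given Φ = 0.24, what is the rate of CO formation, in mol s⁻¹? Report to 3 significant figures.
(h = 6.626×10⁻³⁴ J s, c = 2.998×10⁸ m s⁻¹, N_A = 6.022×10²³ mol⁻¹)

Photon energy at 305 nm: hc/λ = (6.626×10⁻³⁴)(2.998×10⁸)/(305×10⁻⁹) = 6.513×10⁻¹⁹ J.
Energy delivered: (30.1 W m⁻²)(1.82×10⁻⁴ m²)(3102 s) = 16.99 J.
Photons incident: 16.99 / 6.513×10⁻¹⁹ = 2.609×10¹⁹, i.e. 2.609×10¹⁹/6.022×10²³ = 4.332×10⁻⁵ mol.
Photons absorbed: 0.717 × 4.332×10⁻⁵ = 3.106×10⁻⁵ mol.
Product formed: 0.24 × 3.106×10⁻⁵ = 7.454×10⁻⁶ mol.
Rate: 7.454×10⁻⁶ / 3102 s = 2.40×10⁻⁹ mol s⁻¹.

2.40×10⁻⁹ mol s⁻¹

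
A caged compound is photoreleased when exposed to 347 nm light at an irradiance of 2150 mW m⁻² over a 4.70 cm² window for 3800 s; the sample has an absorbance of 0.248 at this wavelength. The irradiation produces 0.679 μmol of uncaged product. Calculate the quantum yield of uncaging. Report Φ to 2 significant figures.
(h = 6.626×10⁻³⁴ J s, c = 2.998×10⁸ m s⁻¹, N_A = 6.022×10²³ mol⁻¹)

Φ = 0.14

Product: 0.679 μmol = 6.79×10⁻⁷ mol.
Photon energy at 347 nm: hc/λ = (6.626×10⁻³⁴)(2.998×10⁸)/(347×10⁻⁹) = 5.725×10⁻¹⁹ J.
Energy delivered: (2150 mW m⁻²)(4.70×10⁻⁴ m²)(3800 s) = 3.840 J.
Photons incident: 3.840 / 5.725×10⁻¹⁹ = 6.707×10¹⁸, i.e. 6.707×10¹⁸/6.022×10²³ = 1.114×10⁻⁵ mol.
Fraction absorbed: 1 − 10^(−0.248) = 0.4351.
Photons absorbed: 0.4351 × 1.114×10⁻⁵ = 4.847×10⁻⁶ mol.
Φ = 6.79×10⁻⁷ mol / 4.847×10⁻⁶ mol photons = 0.14.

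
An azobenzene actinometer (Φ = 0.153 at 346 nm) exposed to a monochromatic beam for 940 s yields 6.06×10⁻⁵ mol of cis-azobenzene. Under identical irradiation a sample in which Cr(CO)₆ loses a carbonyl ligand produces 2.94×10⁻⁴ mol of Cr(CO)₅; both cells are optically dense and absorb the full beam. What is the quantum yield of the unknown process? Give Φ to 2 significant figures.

Photons absorbed by the actinometer: 6.06×10⁻⁵ / 0.153 = 3.961×10⁻⁴ mol.
Φ(unknown) = 2.94×10⁻⁴ / 3.961×10⁻⁴ = 0.74.

Φ = 0.74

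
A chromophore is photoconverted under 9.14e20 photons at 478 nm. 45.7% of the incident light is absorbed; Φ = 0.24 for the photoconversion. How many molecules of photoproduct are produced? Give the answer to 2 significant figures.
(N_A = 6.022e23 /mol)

1.0e20 molecules

Moles of photons: 9.14e20 / 6.022e23 = 0.001518 mol.
Photons absorbed: 0.457 × 0.001518 = 6.937e-4 mol.
Product: Φ × n_abs = 0.24 × 6.937e-4 = 1.665e-4 mol.
As a count: 1.665e-4 × 6.022e23 = 1.0e20.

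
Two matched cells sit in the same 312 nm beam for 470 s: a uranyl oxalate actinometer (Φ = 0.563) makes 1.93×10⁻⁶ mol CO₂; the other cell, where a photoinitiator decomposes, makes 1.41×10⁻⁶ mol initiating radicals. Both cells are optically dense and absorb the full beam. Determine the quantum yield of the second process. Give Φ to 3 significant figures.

Φ = 0.411

Photons absorbed by the actinometer: 1.93×10⁻⁶ / 0.563 = 3.428×10⁻⁶ mol.
Φ(unknown) = 1.41×10⁻⁶ / 3.428×10⁻⁶ = 0.411.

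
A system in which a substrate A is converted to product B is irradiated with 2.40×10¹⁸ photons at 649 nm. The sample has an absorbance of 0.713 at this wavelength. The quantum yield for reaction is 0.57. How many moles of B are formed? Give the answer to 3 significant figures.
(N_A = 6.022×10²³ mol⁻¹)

1.83×10⁻⁶ mol

Moles of photons: 2.40×10¹⁸ / 6.022×10²³ = 3.985×10⁻⁶ mol.
Fraction absorbed: 1 − 10^(−0.713) = 0.8064.
Photons absorbed: 0.8064 × 3.985×10⁻⁶ = 3.214×10⁻⁶ mol.
Product: Φ × n_abs = 0.57 × 3.214×10⁻⁶ = 1.832×10⁻⁶ mol.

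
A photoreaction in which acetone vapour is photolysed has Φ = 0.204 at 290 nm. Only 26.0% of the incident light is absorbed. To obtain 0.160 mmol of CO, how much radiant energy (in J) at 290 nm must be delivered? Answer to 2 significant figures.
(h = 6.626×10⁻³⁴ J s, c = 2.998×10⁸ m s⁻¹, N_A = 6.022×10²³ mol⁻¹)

1200 J

Product: 0.160 mmol = 1.60×10⁻⁴ mol.
Photons that must be absorbed: 1.60×10⁻⁴ / 0.204 = 7.843×10⁻⁴ mol.
Incident photons needed: 7.843×10⁻⁴ / 0.260 = 0.003017 mol.
Photon energy: hc/λ = 6.850×10⁻¹⁹ J; per mole, 4.125×10⁵ J mol⁻¹.
Energy required: 0.003017 × 4.125×10⁵ = 1200 J.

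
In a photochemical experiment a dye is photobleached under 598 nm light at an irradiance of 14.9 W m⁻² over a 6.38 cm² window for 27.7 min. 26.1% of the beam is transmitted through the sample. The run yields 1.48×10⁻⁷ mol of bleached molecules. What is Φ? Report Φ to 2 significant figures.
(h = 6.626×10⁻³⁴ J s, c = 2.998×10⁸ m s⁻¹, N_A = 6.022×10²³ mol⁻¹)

Φ = 0.0025

Photon energy at 598 nm: hc/λ = (6.626×10⁻³⁴)(2.998×10⁸)/(598×10⁻⁹) = 3.322×10⁻¹⁹ J.
Energy delivered: (14.9 W m⁻²)(6.38×10⁻⁴ m²)(1662 s) = 15.80 J.
Photons incident: 15.80 / 3.322×10⁻¹⁹ = 4.756×10¹⁹, i.e. 4.756×10¹⁹/6.022×10²³ = 7.898×10⁻⁵ mol.
Fraction absorbed: 1 − 26.1/100 = 0.7390.
Photons absorbed: 0.7390 × 7.898×10⁻⁵ = 5.837×10⁻⁵ mol.
Φ = 1.48×10⁻⁷ mol / 5.837×10⁻⁵ mol photons = 0.0025.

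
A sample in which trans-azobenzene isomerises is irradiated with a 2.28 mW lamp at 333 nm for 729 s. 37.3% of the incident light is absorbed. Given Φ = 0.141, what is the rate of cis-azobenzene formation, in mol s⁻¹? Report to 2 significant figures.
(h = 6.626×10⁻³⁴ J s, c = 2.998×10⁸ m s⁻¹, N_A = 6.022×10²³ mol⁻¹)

3.3×10⁻¹⁰ mol s⁻¹

Photon energy at 333 nm: hc/λ = (6.626×10⁻³⁴)(2.998×10⁸)/(333×10⁻⁹) = 5.965×10⁻¹⁹ J.
Energy delivered: (2.28 mW)(729 s) = 1.662 J.
Photons incident: 1.662 / 5.965×10⁻¹⁹ = 2.786×10¹⁸, i.e. 2.786×10¹⁸/6.022×10²³ = 4.626×10⁻⁶ mol.
Photons absorbed: 0.373 × 4.626×10⁻⁶ = 1.725×10⁻⁶ mol.
Product formed: 0.141 × 1.725×10⁻⁶ = 2.432×10⁻⁷ mol.
Rate: 2.432×10⁻⁷ / 729 s = 3.3×10⁻¹⁰ mol s⁻¹.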